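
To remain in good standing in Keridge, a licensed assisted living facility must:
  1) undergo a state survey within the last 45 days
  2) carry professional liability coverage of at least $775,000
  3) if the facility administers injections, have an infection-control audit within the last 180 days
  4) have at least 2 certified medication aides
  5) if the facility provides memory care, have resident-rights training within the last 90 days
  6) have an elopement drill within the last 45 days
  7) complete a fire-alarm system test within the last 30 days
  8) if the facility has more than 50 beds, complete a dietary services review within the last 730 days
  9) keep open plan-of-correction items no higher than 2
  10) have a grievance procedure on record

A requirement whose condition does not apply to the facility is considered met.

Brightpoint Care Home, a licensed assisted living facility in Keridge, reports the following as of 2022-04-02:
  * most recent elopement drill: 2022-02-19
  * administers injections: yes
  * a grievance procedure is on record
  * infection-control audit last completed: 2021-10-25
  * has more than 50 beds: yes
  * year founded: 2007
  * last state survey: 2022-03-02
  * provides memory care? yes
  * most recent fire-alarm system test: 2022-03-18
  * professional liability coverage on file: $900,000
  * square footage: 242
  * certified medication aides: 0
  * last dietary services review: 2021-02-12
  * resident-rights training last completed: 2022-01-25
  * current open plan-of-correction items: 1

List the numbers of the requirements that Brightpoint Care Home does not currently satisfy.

1. state survey 31 days ago vs limit 45 → met
2. professional liability coverage $900,000 ≥ $775,000 → met
3. condition 'administers injections' holds; infection-control audit 159 days ago vs limit 180 → met
4. certified medication aides 0 < 2 → not met
5. condition 'provides memory care' holds; resident-rights training 67 days ago vs limit 90 → met
6. elopement drill 42 days ago vs limit 45 → met
7. fire-alarm system test 15 days ago vs limit 30 → met
8. condition 'has more than 50 beds' holds; dietary services review 414 days ago vs limit 730 → met
9. open plan-of-correction items 1 ≤ 2 → met
10. grievance procedure present → met
Not met: 4

4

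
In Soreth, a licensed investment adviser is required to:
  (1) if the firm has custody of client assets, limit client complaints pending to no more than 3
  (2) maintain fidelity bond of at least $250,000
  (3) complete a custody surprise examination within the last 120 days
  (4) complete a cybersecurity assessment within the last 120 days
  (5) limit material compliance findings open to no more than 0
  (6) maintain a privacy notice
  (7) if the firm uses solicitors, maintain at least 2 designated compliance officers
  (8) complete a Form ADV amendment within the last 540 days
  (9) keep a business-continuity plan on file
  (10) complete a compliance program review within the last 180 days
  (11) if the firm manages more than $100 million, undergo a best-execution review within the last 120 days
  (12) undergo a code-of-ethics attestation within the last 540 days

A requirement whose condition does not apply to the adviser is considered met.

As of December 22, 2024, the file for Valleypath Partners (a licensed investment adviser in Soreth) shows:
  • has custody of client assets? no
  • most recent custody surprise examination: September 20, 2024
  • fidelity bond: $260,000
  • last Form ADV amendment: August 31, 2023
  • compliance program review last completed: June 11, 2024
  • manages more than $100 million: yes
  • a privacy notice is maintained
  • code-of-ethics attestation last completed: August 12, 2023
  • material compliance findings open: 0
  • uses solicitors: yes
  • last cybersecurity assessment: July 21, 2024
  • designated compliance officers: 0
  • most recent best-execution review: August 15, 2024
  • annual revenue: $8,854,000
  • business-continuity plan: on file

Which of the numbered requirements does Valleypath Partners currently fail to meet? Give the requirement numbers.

1. condition 'has custody of client assets' does not hold → requirement n/a → met
2. fidelity bond $260,000 ≥ $250,000 → met
3. custody surprise examination 93 days ago vs limit 120 → met
4. cybersecurity assessment 154 days ago vs limit 120 → not met
5. material compliance findings open 0 ≤ 0 → met
6. privacy notice present → met
7. condition 'uses solicitors' holds; designated compliance officers 0 < 2 → not met
8. Form ADV amendment 479 days ago vs limit 540 → met
9. business-continuity plan present → met
10. compliance program review 194 days ago vs limit 180 → not met
11. condition 'manages more than $100 million' holds; best-execution review 129 days ago vs limit 120 → not met
12. code-of-ethics attestation 498 days ago vs limit 540 → met
Not met: 4, 7, 10, 11

4, 7, 10, 11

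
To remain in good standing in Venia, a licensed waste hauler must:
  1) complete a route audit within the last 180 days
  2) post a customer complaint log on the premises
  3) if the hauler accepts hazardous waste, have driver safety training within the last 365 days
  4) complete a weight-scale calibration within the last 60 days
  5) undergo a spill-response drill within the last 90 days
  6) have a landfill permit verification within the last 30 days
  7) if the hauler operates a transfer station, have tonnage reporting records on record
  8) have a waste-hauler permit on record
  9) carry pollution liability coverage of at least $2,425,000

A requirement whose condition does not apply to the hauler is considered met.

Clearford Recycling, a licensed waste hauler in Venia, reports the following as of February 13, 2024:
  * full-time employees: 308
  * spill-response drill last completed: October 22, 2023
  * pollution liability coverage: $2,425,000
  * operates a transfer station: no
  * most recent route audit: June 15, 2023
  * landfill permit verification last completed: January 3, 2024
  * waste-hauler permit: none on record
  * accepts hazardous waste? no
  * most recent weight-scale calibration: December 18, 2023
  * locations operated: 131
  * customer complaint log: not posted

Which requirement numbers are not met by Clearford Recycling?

1, 2, 5, 6, 8

1. route audit 243 days ago vs limit 180 → not met
2. customer complaint log absent → not met
3. condition 'accepts hazardous waste' does not hold → requirement n/a → met
4. weight-scale calibration 57 days ago vs limit 60 → met
5. spill-response drill 114 days ago vs limit 90 → not met
6. landfill permit verification 41 days ago vs limit 30 → not met
7. condition 'operates a transfer station' does not hold → requirement n/a → met
8. waste-hauler permit absent → not met
9. pollution liability coverage $2,425,000 ≥ $2,425,000 → met
Not met: 1, 2, 5, 6, 8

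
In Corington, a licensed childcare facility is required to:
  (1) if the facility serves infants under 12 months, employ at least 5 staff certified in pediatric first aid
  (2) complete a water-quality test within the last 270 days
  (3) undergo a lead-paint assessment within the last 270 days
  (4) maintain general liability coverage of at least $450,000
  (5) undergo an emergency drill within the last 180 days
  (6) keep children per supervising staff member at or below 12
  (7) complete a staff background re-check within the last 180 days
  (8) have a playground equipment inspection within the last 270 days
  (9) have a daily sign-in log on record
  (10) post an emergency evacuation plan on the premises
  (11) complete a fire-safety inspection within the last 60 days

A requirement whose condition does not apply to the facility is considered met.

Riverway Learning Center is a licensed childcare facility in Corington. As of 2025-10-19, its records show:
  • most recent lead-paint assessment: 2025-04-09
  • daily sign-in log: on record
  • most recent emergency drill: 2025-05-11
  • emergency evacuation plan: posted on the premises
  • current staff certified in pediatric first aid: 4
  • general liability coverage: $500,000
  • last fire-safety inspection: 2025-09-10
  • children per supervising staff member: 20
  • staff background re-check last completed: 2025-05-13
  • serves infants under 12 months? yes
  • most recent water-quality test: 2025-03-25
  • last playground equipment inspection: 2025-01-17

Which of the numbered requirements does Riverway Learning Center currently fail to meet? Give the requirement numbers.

1, 6, 8

1. condition 'serves infants under 12 months' holds; staff certified in pediatric first aid 4 < 5 → not met
2. water-quality test 208 days ago vs limit 270 → met
3. lead-paint assessment 193 days ago vs limit 270 → met
4. general liability coverage $500,000 ≥ $450,000 → met
5. emergency drill 161 days ago vs limit 180 → met
6. children per supervising staff member 20 > 12 → not met
7. staff background re-check 159 days ago vs limit 180 → met
8. playground equipment inspection 275 days ago vs limit 270 → not met
9. daily sign-in log present → met
10. emergency evacuation plan present → met
11. fire-safety inspection 39 days ago vs limit 60 → met
Not met: 1, 6, 8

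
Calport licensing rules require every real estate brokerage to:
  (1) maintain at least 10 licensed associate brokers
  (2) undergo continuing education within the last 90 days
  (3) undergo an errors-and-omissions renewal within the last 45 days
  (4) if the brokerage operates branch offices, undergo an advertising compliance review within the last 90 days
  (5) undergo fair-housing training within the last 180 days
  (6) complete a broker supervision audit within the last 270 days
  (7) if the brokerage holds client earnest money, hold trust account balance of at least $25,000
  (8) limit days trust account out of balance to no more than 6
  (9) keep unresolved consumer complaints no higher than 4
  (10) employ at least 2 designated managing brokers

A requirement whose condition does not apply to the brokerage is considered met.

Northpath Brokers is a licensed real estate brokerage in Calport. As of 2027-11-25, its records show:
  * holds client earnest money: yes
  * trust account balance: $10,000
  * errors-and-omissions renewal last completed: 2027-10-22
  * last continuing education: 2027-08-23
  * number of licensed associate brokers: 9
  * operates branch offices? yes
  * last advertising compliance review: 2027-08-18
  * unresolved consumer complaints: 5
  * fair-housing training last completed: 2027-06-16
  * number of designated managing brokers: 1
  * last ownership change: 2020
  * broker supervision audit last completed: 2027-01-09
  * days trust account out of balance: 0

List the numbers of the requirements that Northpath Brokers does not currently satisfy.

1. licensed associate brokers 9 < 10 → not met
2. continuing education 94 days ago vs limit 90 → not met
3. errors-and-omissions renewal 34 days ago vs limit 45 → met
4. condition 'operates branch offices' holds; advertising compliance review 99 days ago vs limit 90 → not met
5. fair-housing training 162 days ago vs limit 180 → met
6. broker supervision audit 320 days ago vs limit 270 → not met
7. condition 'holds client earnest money' holds; trust account balance $10,000 < $25,000 → not met
8. days trust account out of balance 0 ≤ 6 → met
9. unresolved consumer complaints 5 > 4 → not met
10. designated managing brokers 1 < 2 → not met
Not met: 1, 2, 4, 6, 7, 9, 10

1, 2, 4, 6, 7, 9, 10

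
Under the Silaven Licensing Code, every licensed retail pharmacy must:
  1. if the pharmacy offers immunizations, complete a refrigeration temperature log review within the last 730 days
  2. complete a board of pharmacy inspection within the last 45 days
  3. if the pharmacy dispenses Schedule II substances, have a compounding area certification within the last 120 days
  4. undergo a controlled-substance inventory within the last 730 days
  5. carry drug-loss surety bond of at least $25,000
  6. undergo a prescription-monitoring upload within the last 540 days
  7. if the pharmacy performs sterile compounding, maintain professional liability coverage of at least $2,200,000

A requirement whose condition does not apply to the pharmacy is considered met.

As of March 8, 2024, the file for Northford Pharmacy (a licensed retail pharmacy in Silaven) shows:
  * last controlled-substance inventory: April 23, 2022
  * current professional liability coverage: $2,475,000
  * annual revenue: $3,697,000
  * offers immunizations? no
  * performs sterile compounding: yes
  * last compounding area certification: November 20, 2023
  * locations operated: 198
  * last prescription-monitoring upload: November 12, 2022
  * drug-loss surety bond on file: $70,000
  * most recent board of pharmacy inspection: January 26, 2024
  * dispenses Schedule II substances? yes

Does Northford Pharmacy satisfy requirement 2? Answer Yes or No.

2. board of pharmacy inspection 42 days ago vs limit 45 → met

Yes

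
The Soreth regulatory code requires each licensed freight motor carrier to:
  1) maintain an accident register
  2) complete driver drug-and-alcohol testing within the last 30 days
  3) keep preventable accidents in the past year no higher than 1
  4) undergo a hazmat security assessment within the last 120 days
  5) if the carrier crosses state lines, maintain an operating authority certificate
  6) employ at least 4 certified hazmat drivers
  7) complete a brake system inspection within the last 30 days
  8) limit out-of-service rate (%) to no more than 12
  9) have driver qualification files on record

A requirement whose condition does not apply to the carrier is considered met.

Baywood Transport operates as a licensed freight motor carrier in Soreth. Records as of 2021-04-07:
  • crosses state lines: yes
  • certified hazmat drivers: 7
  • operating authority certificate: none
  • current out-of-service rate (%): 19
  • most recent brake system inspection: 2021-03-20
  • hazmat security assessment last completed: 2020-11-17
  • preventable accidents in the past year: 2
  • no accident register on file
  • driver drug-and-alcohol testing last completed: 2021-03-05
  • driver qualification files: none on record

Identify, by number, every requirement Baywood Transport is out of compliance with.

1. accident register absent → not met
2. driver drug-and-alcohol testing 33 days ago vs limit 30 → not met
3. preventable accidents in the past year 2 > 1 → not met
4. hazmat security assessment 141 days ago vs limit 120 → not met
5. condition 'crosses state lines' holds; operating authority certificate absent → not met
6. certified hazmat drivers 7 ≥ 4 → met
7. brake system inspection 18 days ago vs limit 30 → met
8. out-of-service rate (%) 19 > 12 → not met
9. driver qualification files absent → not met
Not met: 1, 2, 3, 4, 5, 8, 9

1, 2, 3, 4, 5, 8, 9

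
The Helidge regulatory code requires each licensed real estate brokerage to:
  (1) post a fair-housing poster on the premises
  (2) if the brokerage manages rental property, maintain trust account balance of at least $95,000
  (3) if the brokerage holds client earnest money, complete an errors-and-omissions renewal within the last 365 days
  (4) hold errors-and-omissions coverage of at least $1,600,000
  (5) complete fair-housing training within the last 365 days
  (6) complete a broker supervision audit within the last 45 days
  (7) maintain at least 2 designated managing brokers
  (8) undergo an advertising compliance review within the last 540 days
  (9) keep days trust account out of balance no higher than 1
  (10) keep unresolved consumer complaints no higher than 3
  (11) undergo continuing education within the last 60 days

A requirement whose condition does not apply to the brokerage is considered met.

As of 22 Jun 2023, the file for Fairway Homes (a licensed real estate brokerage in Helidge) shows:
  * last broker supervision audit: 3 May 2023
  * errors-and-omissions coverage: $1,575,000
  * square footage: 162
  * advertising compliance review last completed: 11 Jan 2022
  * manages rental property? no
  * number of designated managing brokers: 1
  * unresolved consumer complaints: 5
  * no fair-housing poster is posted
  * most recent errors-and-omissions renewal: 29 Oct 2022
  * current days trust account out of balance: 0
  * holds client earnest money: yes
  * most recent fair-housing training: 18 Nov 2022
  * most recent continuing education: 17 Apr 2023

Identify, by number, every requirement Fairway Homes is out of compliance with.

1. fair-housing poster absent → not met
2. condition 'manages rental property' does not hold → requirement n/a → met
3. condition 'holds client earnest money' holds; errors-and-omissions renewal 236 days ago vs limit 365 → met
4. errors-and-omissions coverage $1,575,000 < $1,600,000 → not met
5. fair-housing training 216 days ago vs limit 365 → met
6. broker supervision audit 50 days ago vs limit 45 → not met
7. designated managing brokers 1 < 2 → not met
8. advertising compliance review 527 days ago vs limit 540 → met
9. days trust account out of balance 0 ≤ 1 → met
10. unresolved consumer complaints 5 > 3 → not met
11. continuing education 66 days ago vs limit 60 → not met
Not met: 1, 4, 6, 7, 10, 11

1, 4, 6, 7, 10, 11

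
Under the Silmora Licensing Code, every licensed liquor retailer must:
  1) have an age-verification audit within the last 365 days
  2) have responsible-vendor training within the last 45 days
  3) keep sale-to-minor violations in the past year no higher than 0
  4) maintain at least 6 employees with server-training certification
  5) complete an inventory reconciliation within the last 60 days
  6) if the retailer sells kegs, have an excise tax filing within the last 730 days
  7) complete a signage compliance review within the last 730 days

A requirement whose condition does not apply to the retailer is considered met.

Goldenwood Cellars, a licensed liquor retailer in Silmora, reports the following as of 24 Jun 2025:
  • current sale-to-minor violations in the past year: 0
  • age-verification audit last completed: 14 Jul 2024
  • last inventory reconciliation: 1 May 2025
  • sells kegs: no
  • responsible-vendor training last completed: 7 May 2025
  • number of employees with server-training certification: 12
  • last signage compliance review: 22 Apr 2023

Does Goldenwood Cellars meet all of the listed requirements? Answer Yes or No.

No

1. age-verification audit 345 days ago vs limit 365 → met
2. responsible-vendor training 48 days ago vs limit 45 → not met
3. sale-to-minor violations in the past year 0 ≤ 0 → met
4. employees with server-training certification 12 ≥ 6 → met
5. inventory reconciliation 54 days ago vs limit 60 → met
6. condition 'sells kegs' does not hold → requirement n/a → met
7. signage compliance review 794 days ago vs limit 730 → not met
Not met: 2, 7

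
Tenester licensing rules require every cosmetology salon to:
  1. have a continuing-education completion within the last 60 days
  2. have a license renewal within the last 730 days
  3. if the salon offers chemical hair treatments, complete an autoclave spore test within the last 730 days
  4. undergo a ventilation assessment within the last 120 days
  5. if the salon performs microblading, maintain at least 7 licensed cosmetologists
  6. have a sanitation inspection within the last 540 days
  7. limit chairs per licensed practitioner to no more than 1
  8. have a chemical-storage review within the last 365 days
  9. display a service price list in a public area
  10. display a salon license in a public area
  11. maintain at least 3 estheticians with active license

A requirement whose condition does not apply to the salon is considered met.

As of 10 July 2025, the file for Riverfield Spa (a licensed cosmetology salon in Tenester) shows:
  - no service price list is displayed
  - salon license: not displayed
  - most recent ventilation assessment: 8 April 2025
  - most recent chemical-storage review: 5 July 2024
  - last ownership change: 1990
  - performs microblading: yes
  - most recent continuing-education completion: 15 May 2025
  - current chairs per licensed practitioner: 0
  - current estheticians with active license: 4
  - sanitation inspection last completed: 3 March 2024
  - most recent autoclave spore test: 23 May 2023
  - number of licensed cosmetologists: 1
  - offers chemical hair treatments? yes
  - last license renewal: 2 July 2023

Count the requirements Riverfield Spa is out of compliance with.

1. continuing-education completion 56 days ago vs limit 60 → met
2. license renewal 739 days ago vs limit 730 → not met
3. condition 'offers chemical hair treatments' holds; autoclave spore test 779 days ago vs limit 730 → not met
4. ventilation assessment 93 days ago vs limit 120 → met
5. condition 'performs microblading' holds; licensed cosmetologists 1 < 7 → not met
6. sanitation inspection 494 days ago vs limit 540 → met
7. chairs per licensed practitioner 0 ≤ 1 → met
8. chemical-storage review 370 days ago vs limit 365 → not met
9. service price list absent → not met
10. salon license absent → not met
11. estheticians with active license 4 ≥ 3 → met
Not met: 6 of 11

6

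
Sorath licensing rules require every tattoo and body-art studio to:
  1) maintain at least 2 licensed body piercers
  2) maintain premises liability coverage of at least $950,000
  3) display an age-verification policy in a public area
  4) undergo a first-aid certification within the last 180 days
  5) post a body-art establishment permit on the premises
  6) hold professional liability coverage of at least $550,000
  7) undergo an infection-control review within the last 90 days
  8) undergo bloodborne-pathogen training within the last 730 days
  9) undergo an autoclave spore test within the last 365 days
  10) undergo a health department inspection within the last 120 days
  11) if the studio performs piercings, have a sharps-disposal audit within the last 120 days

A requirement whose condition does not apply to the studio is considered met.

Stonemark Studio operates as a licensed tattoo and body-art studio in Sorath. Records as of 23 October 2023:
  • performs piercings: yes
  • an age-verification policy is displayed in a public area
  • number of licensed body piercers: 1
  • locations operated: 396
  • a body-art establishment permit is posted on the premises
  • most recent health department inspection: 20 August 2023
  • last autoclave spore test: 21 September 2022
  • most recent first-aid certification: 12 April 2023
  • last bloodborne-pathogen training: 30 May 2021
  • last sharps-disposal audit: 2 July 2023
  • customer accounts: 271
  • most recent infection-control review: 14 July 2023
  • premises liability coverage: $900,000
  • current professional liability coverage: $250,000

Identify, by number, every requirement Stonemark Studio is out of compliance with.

1. licensed body piercers 1 < 2 → not met
2. premises liability coverage $900,000 < $950,000 → not met
3. age-verification policy present → met
4. first-aid certification 194 days ago vs limit 180 → not met
5. body-art establishment permit present → met
6. professional liability coverage $250,000 < $550,000 → not met
7. infection-control review 101 days ago vs limit 90 → not met
8. bloodborne-pathogen training 876 days ago vs limit 730 → not met
9. autoclave spore test 397 days ago vs limit 365 → not met
10. health department inspection 64 days ago vs limit 120 → met
11. condition 'performs piercings' holds; sharps-disposal audit 113 days ago vs limit 120 → met
Not met: 1, 2, 4, 6, 7, 8, 9

1, 2, 4, 6, 7, 8, 9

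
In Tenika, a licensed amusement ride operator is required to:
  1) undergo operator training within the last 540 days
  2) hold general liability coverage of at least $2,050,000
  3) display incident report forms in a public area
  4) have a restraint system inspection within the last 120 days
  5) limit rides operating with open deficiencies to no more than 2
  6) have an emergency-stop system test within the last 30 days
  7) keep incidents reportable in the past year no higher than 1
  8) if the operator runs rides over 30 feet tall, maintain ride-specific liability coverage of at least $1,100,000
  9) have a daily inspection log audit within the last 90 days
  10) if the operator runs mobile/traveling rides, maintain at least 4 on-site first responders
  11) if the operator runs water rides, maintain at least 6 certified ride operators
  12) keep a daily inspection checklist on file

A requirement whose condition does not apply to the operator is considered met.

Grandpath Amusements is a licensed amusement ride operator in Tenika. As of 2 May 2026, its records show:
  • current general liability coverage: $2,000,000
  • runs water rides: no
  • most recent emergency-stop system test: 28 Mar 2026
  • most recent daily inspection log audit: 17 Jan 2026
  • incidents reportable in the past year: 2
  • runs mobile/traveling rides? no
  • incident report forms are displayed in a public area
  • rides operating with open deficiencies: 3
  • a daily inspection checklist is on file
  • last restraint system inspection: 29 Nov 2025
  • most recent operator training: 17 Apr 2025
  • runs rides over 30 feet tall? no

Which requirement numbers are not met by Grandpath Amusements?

2, 4, 5, 6, 7, 9

1. operator training 380 days ago vs limit 540 → met
2. general liability coverage $2,000,000 < $2,050,000 → not met
3. incident report forms present → met
4. restraint system inspection 154 days ago vs limit 120 → not met
5. rides operating with open deficiencies 3 > 2 → not met
6. emergency-stop system test 35 days ago vs limit 30 → not met
7. incidents reportable in the past year 2 > 1 → not met
8. condition 'runs rides over 30 feet tall' does not hold → requirement n/a → met
9. daily inspection log audit 105 days ago vs limit 90 → not met
10. condition 'runs mobile/traveling rides' does not hold → requirement n/a → met
11. condition 'runs water rides' does not hold → requirement n/a → met
12. daily inspection checklist present → met
Not met: 2, 4, 5, 6, 7, 9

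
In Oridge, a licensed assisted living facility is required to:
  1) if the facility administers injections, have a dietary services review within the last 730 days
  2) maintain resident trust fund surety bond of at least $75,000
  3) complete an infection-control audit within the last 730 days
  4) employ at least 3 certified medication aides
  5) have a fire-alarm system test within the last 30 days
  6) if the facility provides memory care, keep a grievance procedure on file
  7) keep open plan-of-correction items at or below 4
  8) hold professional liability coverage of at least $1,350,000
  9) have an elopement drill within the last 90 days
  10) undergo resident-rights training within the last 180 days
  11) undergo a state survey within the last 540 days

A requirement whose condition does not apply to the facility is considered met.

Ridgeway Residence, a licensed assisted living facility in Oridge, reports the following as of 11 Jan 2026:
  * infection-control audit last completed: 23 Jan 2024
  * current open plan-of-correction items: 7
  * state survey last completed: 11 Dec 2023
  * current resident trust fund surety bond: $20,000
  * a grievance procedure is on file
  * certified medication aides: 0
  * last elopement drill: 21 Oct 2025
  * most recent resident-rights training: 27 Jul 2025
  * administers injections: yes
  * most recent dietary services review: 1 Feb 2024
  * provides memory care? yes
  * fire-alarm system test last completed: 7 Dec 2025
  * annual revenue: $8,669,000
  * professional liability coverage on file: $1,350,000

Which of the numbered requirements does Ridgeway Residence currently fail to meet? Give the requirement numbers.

2, 4, 5, 7, 11

1. condition 'administers injections' holds; dietary services review 710 days ago vs limit 730 → met
2. resident trust fund surety bond $20,000 < $75,000 → not met
3. infection-control audit 719 days ago vs limit 730 → met
4. certified medication aides 0 < 3 → not met
5. fire-alarm system test 35 days ago vs limit 30 → not met
6. condition 'provides memory care' holds; grievance procedure present → met
7. open plan-of-correction items 7 > 4 → not met
8. professional liability coverage $1,350,000 ≥ $1,350,000 → met
9. elopement drill 82 days ago vs limit 90 → met
10. resident-rights training 168 days ago vs limit 180 → met
11. state survey 762 days ago vs limit 540 → not met
Not met: 2, 4, 5, 7, 11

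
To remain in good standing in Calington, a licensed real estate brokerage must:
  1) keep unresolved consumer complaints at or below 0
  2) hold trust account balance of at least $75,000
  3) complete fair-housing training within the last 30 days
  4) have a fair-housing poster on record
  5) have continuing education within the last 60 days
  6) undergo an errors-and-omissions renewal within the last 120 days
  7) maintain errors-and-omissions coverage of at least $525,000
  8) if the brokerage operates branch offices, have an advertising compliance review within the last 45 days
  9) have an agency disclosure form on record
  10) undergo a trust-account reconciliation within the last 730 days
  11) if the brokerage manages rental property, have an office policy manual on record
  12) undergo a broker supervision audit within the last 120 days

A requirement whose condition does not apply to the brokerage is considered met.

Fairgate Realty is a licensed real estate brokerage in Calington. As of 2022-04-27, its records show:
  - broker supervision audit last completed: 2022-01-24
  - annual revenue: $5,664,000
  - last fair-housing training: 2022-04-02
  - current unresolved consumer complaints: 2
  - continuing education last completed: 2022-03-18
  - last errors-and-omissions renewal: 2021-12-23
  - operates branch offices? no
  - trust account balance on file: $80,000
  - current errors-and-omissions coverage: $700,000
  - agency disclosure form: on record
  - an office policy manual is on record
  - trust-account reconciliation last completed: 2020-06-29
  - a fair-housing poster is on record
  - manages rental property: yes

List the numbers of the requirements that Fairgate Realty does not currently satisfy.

1. unresolved consumer complaints 2 > 0 → not met
2. trust account balance $80,000 ≥ $75,000 → met
3. fair-housing training 25 days ago vs limit 30 → met
4. fair-housing poster present → met
5. continuing education 40 days ago vs limit 60 → met
6. errors-and-omissions renewal 125 days ago vs limit 120 → not met
7. errors-and-omissions coverage $700,000 ≥ $525,000 → met
8. condition 'operates branch offices' does not hold → requirement n/a → met
9. agency disclosure form present → met
10. trust-account reconciliation 667 days ago vs limit 730 → met
11. condition 'manages rental property' holds; office policy manual present → met
12. broker supervision audit 93 days ago vs limit 120 → met
Not met: 1, 6

1, 6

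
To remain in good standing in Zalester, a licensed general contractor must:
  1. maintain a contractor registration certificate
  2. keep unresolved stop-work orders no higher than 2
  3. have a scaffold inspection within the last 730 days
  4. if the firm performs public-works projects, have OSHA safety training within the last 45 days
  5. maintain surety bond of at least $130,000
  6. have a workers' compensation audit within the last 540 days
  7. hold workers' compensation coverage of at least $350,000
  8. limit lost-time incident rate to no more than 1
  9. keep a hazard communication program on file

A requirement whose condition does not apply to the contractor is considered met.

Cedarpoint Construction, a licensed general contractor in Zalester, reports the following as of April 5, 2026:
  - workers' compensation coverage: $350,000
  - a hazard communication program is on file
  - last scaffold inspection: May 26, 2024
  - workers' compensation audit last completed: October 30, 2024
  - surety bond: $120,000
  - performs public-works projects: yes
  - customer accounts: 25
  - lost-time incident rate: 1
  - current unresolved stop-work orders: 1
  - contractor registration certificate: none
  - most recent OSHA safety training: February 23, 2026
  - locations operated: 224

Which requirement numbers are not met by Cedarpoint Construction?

1, 5

1. contractor registration certificate absent → not met
2. unresolved stop-work orders 1 ≤ 2 → met
3. scaffold inspection 679 days ago vs limit 730 → met
4. condition 'performs public-works projects' holds; OSHA safety training 41 days ago vs limit 45 → met
5. surety bond $120,000 < $130,000 → not met
6. workers' compensation audit 522 days ago vs limit 540 → met
7. workers' compensation coverage $350,000 ≥ $350,000 → met
8. lost-time incident rate 1 ≤ 1 → met
9. hazard communication program present → met
Not met: 1, 5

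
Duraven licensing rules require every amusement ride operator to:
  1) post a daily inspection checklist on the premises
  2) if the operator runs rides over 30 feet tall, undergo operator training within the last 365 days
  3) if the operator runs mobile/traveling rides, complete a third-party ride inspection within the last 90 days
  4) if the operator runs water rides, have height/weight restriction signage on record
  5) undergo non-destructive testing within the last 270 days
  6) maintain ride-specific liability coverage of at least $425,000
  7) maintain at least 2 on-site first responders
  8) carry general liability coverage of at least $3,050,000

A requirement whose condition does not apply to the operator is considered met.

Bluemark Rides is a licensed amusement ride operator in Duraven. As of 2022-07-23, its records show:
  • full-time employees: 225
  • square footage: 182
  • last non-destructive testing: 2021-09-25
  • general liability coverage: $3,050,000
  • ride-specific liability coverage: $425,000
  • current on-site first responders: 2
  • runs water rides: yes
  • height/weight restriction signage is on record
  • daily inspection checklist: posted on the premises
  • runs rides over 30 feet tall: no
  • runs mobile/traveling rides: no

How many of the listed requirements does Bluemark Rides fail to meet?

1

1. daily inspection checklist present → met
2. condition 'runs rides over 30 feet tall' does not hold → requirement n/a → met
3. condition 'runs mobile/traveling rides' does not hold → requirement n/a → met
4. condition 'runs water rides' holds; height/weight restriction signage present → met
5. non-destructive testing 301 days ago vs limit 270 → not met
6. ride-specific liability coverage $425,000 ≥ $425,000 → met
7. on-site first responders 2 ≥ 2 → met
8. general liability coverage $3,050,000 ≥ $3,050,000 → met
Not met: 1 of 8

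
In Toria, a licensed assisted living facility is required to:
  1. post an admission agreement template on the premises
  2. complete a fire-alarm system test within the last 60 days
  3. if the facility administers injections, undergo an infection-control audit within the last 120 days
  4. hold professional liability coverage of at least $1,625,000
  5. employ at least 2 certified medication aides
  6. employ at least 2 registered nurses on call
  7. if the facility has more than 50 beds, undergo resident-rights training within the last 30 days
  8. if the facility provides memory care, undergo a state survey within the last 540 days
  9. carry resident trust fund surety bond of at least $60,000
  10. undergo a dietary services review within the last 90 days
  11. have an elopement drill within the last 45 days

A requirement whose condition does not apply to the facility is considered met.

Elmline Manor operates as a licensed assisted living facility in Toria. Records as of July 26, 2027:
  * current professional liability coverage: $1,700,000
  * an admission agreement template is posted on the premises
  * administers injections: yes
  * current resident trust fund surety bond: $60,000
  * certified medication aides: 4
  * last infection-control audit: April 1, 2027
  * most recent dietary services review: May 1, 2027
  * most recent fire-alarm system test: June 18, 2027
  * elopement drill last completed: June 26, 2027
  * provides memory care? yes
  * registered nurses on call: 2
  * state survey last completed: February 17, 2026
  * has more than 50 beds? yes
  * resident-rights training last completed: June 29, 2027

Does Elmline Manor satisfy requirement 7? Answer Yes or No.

Yes

7. condition 'has more than 50 beds' holds; resident-rights training 27 days ago vs limit 30 → met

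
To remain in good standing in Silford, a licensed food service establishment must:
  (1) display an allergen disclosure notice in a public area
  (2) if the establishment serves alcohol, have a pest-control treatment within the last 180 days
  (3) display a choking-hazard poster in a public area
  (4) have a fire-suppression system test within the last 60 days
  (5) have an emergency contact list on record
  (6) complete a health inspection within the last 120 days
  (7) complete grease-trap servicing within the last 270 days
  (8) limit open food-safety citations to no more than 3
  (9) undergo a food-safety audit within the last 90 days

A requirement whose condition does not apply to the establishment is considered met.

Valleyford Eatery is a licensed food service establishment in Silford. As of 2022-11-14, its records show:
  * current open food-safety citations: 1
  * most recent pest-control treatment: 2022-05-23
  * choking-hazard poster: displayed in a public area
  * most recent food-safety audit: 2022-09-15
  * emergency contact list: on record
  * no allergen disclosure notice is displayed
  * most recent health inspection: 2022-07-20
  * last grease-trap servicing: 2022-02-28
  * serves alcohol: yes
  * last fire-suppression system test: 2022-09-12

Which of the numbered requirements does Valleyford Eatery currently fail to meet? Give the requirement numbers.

1. allergen disclosure notice absent → not met
2. condition 'serves alcohol' holds; pest-control treatment 175 days ago vs limit 180 → met
3. choking-hazard poster present → met
4. fire-suppression system test 63 days ago vs limit 60 → not met
5. emergency contact list present → met
6. health inspection 117 days ago vs limit 120 → met
7. grease-trap servicing 259 days ago vs limit 270 → met
8. open food-safety citations 1 ≤ 3 → met
9. food-safety audit 60 days ago vs limit 90 → met
Not met: 1, 4

1, 4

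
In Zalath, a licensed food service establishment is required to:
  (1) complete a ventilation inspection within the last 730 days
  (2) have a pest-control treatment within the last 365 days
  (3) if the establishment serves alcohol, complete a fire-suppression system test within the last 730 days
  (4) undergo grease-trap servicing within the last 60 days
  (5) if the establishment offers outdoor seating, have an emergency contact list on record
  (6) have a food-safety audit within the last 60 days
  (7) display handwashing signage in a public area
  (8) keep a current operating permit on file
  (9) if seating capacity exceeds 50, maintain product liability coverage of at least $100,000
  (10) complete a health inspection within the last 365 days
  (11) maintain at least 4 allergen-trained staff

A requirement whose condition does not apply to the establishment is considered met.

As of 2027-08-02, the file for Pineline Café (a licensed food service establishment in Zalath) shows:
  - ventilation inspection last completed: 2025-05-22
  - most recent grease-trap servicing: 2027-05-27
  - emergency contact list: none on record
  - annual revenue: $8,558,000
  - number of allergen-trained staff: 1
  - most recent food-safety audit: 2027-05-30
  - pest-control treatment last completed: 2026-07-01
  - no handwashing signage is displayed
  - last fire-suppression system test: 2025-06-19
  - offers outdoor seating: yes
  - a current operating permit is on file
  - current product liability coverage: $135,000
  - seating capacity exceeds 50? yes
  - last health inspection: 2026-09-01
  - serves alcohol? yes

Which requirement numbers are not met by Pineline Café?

1, 2, 3, 4, 5, 6, 7, 11

1. ventilation inspection 802 days ago vs limit 730 → not met
2. pest-control treatment 397 days ago vs limit 365 → not met
3. condition 'serves alcohol' holds; fire-suppression system test 774 days ago vs limit 730 → not met
4. grease-trap servicing 67 days ago vs limit 60 → not met
5. condition 'offers outdoor seating' holds; emergency contact list absent → not met
6. food-safety audit 64 days ago vs limit 60 → not met
7. handwashing signage absent → not met
8. current operating permit present → met
9. condition 'seating capacity exceeds 50' holds; product liability coverage $135,000 ≥ $100,000 → met
10. health inspection 335 days ago vs limit 365 → met
11. allergen-trained staff 1 < 4 → not met
Not met: 1, 2, 3, 4, 5, 6, 7, 11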